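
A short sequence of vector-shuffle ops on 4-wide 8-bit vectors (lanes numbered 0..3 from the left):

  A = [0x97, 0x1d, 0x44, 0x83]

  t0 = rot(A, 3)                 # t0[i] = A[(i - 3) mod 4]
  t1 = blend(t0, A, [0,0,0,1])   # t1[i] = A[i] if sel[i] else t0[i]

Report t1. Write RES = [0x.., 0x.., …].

RES = [0x1d, 0x44, 0x83, 0x83]

t0 = [0x1d, 0x44, 0x83, 0x97]
t1 = [0x1d, 0x44, 0x83, 0x83]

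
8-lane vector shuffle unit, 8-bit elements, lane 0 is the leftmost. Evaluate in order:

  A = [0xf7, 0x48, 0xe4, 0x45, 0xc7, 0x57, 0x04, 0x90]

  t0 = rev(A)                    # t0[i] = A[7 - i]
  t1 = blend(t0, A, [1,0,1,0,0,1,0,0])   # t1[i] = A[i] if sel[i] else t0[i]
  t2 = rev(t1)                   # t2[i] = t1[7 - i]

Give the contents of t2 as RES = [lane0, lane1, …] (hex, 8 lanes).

RES = [0xf7, 0x48, 0x57, 0x45, 0xc7, 0xe4, 0x04, 0xf7]

t0 = [0x90, 0x04, 0x57, 0xc7, 0x45, 0xe4, 0x48, 0xf7]
t1 = [0xf7, 0x04, 0xe4, 0xc7, 0x45, 0x57, 0x48, 0xf7]
t2 = [0xf7, 0x48, 0x57, 0x45, 0xc7, 0xe4, 0x04, 0xf7]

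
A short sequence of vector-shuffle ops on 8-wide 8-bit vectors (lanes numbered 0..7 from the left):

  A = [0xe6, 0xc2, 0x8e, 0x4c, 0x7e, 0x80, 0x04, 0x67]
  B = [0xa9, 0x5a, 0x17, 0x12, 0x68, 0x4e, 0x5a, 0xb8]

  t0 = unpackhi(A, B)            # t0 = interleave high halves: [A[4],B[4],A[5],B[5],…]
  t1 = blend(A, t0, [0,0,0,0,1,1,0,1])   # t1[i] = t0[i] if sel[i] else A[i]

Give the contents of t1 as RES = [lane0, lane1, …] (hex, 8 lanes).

RES = [ 0xe6  0xc2  0x8e  0x4c  0x04  0x5a  0x04  0xb8 ]

t0 = [0x7e, 0x68, 0x80, 0x4e, 0x04, 0x5a, 0x67, 0xb8]
t1 = [0xe6, 0xc2, 0x8e, 0x4c, 0x04, 0x5a, 0x04, 0xb8]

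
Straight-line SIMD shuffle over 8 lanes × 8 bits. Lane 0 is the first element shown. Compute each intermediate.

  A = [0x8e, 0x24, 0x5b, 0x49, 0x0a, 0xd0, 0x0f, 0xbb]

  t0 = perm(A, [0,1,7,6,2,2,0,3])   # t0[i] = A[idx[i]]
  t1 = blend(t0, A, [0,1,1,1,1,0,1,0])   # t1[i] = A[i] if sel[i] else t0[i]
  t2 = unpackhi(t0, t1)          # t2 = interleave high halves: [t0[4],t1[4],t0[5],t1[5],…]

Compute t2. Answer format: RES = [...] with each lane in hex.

t0 = [0x8e, 0x24, 0xbb, 0x0f, 0x5b, 0x5b, 0x8e, 0x49]
t1 = [0x8e, 0x24, 0x5b, 0x49, 0x0a, 0x5b, 0x0f, 0x49]
t2 = [0x5b, 0x0a, 0x5b, 0x5b, 0x8e, 0x0f, 0x49, 0x49]

RES = [0x5b, 0x0a, 0x5b, 0x5b, 0x8e, 0x0f, 0x49, 0x49]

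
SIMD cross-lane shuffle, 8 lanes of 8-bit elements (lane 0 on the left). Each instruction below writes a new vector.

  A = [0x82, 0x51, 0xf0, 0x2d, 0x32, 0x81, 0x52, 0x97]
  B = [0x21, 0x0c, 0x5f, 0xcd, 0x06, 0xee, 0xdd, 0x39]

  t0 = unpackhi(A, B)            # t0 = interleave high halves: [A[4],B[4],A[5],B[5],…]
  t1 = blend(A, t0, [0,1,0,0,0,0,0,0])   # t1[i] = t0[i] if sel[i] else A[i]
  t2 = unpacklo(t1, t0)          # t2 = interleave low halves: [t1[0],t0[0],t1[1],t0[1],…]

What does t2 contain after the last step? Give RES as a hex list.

RES = [ 0x82  0x32  0x06  0x06  0xf0  0x81  0x2d  0xee ]

t0 = [0x32, 0x06, 0x81, 0xee, 0x52, 0xdd, 0x97, 0x39]
t1 = [0x82, 0x06, 0xf0, 0x2d, 0x32, 0x81, 0x52, 0x97]
t2 = [0x82, 0x32, 0x06, 0x06, 0xf0, 0x81, 0x2d, 0xee]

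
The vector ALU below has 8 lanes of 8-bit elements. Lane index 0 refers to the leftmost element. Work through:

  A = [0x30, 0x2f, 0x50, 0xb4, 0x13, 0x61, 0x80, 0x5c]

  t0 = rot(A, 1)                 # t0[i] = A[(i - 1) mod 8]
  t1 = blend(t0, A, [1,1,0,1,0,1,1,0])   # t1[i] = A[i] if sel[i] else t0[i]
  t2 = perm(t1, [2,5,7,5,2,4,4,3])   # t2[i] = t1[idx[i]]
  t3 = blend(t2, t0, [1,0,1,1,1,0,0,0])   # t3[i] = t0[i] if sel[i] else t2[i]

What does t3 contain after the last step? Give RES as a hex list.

→ t0 |5c|30|2f|50|b4|13|61|80|
→ t1 |30|2f|2f|b4|b4|61|80|80|
→ t2 |2f|61|80|61|2f|b4|b4|b4|
→ t3 |5c|61|2f|50|b4|b4|b4|b4|

RES = [ 0x5c  0x61  0x2f  0x50  0xb4  0xb4  0xb4  0xb4 ]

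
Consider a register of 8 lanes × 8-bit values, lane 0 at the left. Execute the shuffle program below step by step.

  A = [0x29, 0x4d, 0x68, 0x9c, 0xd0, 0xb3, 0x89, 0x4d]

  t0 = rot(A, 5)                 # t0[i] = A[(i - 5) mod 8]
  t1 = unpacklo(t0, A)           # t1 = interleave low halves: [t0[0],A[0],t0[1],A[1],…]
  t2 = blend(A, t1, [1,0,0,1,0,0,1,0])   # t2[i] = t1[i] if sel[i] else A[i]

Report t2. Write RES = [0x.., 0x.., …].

  t0: 9c d0 b3 89 4d 29 4d 68
  t1: 9c 29 d0 4d b3 68 89 9c
  t2: 9c 4d 68 4d d0 b3 89 4d

RES = [ 0x9c  0x4d  0x68  0x4d  0xd0  0xb3  0x89  0x4d ]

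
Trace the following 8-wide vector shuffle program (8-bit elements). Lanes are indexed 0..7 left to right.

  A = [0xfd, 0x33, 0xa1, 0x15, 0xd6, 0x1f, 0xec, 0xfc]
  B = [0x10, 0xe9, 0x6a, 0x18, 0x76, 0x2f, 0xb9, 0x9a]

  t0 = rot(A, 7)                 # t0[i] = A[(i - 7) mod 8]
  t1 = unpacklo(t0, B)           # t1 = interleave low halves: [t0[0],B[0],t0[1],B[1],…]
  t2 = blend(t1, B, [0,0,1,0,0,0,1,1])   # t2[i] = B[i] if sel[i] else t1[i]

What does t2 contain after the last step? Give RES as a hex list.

RES = [0x33, 0x10, 0x6a, 0xe9, 0x15, 0x6a, 0xb9, 0x9a]

→ t0 |33|a1|15|d6|1f|ec|fc|fd|
→ t1 |33|10|a1|e9|15|6a|d6|18|
→ t2 |33|10|6a|e9|15|6a|b9|9a|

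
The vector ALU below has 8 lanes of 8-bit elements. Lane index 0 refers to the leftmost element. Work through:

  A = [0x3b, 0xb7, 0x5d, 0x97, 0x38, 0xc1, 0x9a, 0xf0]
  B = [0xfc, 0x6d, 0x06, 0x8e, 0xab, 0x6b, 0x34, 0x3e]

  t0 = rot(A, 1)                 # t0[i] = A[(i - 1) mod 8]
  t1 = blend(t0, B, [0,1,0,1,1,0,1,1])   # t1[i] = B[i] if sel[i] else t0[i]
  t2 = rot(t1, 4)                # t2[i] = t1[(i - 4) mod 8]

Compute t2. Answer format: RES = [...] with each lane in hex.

t0 = [0xf0, 0x3b, 0xb7, 0x5d, 0x97, 0x38, 0xc1, 0x9a]
t1 = [0xf0, 0x6d, 0xb7, 0x8e, 0xab, 0x38, 0x34, 0x3e]
t2 = [0xab, 0x38, 0x34, 0x3e, 0xf0, 0x6d, 0xb7, 0x8e]

RES = [ 0xab  0x38  0x34  0x3e  0xf0  0x6d  0xb7  0x8e ]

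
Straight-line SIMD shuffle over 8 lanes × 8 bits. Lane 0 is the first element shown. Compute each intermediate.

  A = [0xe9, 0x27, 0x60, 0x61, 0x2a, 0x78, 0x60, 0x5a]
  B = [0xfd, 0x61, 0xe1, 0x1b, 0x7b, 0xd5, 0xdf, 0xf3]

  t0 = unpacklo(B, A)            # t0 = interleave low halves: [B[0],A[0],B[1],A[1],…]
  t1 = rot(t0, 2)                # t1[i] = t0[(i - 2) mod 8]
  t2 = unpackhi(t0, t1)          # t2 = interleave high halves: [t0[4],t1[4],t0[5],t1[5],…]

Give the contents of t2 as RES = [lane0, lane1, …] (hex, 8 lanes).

  t0: fd e9 61 27 e1 60 1b 61
  t1: 1b 61 fd e9 61 27 e1 60
  t2: e1 61 60 27 1b e1 61 60

RES = [ 0xe1  0x61  0x60  0x27  0x1b  0xe1  0x61  0x60 ]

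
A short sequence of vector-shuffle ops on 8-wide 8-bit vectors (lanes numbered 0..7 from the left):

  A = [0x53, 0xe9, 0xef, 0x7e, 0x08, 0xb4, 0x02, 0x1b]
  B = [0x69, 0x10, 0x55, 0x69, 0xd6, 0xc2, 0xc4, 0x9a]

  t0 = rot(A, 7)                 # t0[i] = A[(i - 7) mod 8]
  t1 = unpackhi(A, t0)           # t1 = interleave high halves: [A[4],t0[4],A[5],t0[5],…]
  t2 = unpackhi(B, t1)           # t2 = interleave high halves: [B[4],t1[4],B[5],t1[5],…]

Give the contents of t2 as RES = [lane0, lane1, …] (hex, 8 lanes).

RES = [ 0xd6  0x02  0xc2  0x1b  0xc4  0x1b  0x9a  0x53 ]

→ t0 |e9|ef|7e|08|b4|02|1b|53|
→ t1 |08|b4|b4|02|02|1b|1b|53|
→ t2 |d6|02|c2|1b|c4|1b|9a|53|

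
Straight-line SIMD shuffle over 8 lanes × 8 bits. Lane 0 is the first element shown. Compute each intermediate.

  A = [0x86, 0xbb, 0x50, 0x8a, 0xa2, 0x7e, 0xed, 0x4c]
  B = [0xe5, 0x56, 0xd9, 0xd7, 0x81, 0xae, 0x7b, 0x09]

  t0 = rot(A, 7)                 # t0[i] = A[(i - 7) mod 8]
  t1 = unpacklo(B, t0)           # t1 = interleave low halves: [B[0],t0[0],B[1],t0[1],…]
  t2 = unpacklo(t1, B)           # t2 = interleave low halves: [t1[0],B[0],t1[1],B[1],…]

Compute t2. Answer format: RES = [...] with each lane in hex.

RES = [ 0xe5  0xe5  0xbb  0x56  0x56  0xd9  0x50  0xd7 ]

  t0: bb 50 8a a2 7e ed 4c 86
  t1: e5 bb 56 50 d9 8a d7 a2
  t2: e5 e5 bb 56 56 d9 50 d7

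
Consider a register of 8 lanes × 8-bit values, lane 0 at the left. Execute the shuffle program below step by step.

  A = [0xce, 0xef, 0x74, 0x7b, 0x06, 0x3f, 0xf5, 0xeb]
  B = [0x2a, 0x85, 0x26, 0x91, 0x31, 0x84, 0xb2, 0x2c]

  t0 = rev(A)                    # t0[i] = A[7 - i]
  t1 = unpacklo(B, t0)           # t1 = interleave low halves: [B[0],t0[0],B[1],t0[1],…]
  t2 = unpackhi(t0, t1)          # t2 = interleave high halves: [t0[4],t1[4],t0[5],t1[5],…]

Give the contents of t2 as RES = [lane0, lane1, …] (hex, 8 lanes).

  t0: eb f5 3f 06 7b 74 ef ce
  t1: 2a eb 85 f5 26 3f 91 06
  t2: 7b 26 74 3f ef 91 ce 06

RES = [0x7b, 0x26, 0x74, 0x3f, 0xef, 0x91, 0xce, 0x06]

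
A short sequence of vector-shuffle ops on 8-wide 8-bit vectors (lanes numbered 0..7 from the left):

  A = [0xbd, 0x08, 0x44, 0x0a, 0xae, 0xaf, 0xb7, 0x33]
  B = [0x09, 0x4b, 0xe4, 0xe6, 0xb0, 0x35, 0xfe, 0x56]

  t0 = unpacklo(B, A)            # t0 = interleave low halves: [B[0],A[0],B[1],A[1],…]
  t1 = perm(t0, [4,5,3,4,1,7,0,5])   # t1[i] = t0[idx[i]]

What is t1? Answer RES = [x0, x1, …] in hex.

t0 = [0x09, 0xbd, 0x4b, 0x08, 0xe4, 0x44, 0xe6, 0x0a]
t1 = [0xe4, 0x44, 0x08, 0xe4, 0xbd, 0x0a, 0x09, 0x44]

RES = [0xe4, 0x44, 0x08, 0xe4, 0xbd, 0x0a, 0x09, 0x44]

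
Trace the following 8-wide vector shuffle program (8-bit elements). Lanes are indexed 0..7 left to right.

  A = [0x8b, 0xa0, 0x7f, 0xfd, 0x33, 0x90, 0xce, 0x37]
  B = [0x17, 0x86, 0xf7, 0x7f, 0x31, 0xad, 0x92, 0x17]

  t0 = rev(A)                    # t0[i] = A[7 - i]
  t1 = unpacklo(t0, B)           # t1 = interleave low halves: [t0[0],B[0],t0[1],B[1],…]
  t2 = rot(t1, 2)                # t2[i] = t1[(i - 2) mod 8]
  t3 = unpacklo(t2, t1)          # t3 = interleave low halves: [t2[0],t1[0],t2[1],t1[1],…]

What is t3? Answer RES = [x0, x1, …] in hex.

  t0: 37 ce 90 33 fd 7f a0 8b
  t1: 37 17 ce 86 90 f7 33 7f
  t2: 33 7f 37 17 ce 86 90 f7
  t3: 33 37 7f 17 37 ce 17 86

RES = [ 0x33  0x37  0x7f  0x17  0x37  0xce  0x17  0x86 ]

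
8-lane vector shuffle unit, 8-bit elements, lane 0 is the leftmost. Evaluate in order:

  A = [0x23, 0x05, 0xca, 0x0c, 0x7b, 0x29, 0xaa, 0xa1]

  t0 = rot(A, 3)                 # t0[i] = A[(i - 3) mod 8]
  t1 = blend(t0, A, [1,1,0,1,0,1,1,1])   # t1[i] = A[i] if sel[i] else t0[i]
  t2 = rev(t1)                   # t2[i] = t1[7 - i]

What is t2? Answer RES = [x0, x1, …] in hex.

RES = [ 0xa1  0xaa  0x29  0x05  0x0c  0xa1  0x05  0x23 ]

→ t0 |29|aa|a1|23|05|ca|0c|7b|
→ t1 |23|05|a1|0c|05|29|aa|a1|
→ t2 |a1|aa|29|05|0c|a1|05|23|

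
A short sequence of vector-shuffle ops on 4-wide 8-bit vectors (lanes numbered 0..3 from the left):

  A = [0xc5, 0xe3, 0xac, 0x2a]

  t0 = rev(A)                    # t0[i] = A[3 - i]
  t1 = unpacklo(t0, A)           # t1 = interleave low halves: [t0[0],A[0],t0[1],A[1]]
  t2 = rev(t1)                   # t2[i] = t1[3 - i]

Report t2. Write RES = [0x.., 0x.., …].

→ t0 |2a|ac|e3|c5|
→ t1 |2a|c5|ac|e3|
→ t2 |e3|ac|c5|2a|

RES = [0xe3, 0xac, 0xc5, 0x2a]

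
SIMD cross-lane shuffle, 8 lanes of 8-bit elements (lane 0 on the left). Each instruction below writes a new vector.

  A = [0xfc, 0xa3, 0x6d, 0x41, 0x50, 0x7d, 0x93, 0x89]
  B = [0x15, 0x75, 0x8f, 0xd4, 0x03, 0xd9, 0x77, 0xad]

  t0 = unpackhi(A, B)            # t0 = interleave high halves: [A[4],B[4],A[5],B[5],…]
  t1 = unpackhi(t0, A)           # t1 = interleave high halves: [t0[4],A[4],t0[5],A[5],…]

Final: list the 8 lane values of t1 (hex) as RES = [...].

→ t0 |50|03|7d|d9|93|77|89|ad|
→ t1 |93|50|77|7d|89|93|ad|89|

RES = [ 0x93  0x50  0x77  0x7d  0x89  0x93  0xad  0x89 ]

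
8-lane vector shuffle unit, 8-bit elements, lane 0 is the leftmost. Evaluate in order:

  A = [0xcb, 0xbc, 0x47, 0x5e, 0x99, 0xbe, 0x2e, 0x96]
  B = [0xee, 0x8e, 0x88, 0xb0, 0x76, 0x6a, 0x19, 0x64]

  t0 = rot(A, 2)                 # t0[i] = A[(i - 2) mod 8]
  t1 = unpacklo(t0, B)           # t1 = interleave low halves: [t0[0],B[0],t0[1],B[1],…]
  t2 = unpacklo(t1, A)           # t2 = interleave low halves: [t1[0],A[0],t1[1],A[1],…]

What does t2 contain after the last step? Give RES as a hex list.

RES = [ 0x2e  0xcb  0xee  0xbc  0x96  0x47  0x8e  0x5e ]

  t0: 2e 96 cb bc 47 5e 99 be
  t1: 2e ee 96 8e cb 88 bc b0
  t2: 2e cb ee bc 96 47 8e 5e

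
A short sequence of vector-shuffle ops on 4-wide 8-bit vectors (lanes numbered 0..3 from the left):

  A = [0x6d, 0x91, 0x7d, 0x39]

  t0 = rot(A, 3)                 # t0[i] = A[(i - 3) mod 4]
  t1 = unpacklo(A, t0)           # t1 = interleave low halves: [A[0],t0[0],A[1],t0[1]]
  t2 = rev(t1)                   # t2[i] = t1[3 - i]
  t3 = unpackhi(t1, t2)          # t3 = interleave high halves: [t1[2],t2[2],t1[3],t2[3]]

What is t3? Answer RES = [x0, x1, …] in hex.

RES = [0x91, 0x91, 0x7d, 0x6d]

t0 = [0x91, 0x7d, 0x39, 0x6d]
t1 = [0x6d, 0x91, 0x91, 0x7d]
t2 = [0x7d, 0x91, 0x91, 0x6d]
t3 = [0x91, 0x91, 0x7d, 0x6d]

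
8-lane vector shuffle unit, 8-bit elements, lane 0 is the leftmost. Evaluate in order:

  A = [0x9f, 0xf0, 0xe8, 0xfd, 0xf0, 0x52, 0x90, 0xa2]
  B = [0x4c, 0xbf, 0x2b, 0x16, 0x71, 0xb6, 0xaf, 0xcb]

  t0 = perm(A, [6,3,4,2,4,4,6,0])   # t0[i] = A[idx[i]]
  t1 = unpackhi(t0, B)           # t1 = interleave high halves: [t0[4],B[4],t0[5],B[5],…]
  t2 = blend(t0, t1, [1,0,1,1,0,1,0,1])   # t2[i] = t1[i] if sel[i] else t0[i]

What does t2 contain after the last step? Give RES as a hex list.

t0 = [0x90, 0xfd, 0xf0, 0xe8, 0xf0, 0xf0, 0x90, 0x9f]
t1 = [0xf0, 0x71, 0xf0, 0xb6, 0x90, 0xaf, 0x9f, 0xcb]
t2 = [0xf0, 0xfd, 0xf0, 0xb6, 0xf0, 0xaf, 0x90, 0xcb]

RES = [ 0xf0  0xfd  0xf0  0xb6  0xf0  0xaf  0x90  0xcb ]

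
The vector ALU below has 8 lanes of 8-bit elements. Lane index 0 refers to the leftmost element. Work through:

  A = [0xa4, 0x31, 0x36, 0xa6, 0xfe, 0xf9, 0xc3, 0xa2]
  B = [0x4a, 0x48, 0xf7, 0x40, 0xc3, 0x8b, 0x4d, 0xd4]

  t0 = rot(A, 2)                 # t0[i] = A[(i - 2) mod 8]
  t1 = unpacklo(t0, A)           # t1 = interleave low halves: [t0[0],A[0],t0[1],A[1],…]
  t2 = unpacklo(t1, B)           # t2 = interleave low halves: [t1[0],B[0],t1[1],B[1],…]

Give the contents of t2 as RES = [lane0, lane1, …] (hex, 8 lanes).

  t0: c3 a2 a4 31 36 a6 fe f9
  t1: c3 a4 a2 31 a4 36 31 a6
  t2: c3 4a a4 48 a2 f7 31 40

RES = [0xc3, 0x4a, 0xa4, 0x48, 0xa2, 0xf7, 0x31, 0x40]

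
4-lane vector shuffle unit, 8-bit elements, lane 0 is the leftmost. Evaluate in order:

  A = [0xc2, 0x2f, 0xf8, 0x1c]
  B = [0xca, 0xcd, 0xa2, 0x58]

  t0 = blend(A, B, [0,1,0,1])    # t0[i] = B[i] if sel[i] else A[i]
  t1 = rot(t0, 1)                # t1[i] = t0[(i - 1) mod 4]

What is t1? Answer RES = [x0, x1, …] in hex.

RES = [ 0x58  0xc2  0xcd  0xf8 ]

→ t0 |c2|cd|f8|58|
→ t1 |58|c2|cd|f8|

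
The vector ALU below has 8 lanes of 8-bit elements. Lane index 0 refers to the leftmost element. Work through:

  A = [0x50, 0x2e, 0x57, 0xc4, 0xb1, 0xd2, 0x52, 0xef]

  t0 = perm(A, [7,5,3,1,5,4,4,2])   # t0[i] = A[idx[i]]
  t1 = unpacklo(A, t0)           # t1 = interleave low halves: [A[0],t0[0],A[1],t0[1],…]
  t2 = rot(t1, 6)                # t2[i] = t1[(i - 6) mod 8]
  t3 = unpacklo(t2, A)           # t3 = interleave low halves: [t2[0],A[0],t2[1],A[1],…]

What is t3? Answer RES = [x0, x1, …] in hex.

RES = [ 0x2e  0x50  0xd2  0x2e  0x57  0x57  0xc4  0xc4 ]

  t0: ef d2 c4 2e d2 b1 b1 57
  t1: 50 ef 2e d2 57 c4 c4 2e
  t2: 2e d2 57 c4 c4 2e 50 ef
  t3: 2e 50 d2 2e 57 57 c4 c4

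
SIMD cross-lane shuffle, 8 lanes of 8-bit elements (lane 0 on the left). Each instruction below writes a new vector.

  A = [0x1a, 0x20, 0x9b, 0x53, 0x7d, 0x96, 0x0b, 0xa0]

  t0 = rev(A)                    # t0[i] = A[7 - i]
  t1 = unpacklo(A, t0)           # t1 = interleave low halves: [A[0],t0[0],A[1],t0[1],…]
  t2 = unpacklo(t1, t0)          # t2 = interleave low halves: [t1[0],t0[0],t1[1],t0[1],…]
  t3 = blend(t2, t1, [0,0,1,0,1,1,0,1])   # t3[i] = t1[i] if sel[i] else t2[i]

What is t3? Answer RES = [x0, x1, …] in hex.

→ t0 |a0|0b|96|7d|53|9b|20|1a|
→ t1 |1a|a0|20|0b|9b|96|53|7d|
→ t2 |1a|a0|a0|0b|20|96|0b|7d|
→ t3 |1a|a0|20|0b|9b|96|0b|7d|

RES = [ 0x1a  0xa0  0x20  0x0b  0x9b  0x96  0x0b  0x7d ]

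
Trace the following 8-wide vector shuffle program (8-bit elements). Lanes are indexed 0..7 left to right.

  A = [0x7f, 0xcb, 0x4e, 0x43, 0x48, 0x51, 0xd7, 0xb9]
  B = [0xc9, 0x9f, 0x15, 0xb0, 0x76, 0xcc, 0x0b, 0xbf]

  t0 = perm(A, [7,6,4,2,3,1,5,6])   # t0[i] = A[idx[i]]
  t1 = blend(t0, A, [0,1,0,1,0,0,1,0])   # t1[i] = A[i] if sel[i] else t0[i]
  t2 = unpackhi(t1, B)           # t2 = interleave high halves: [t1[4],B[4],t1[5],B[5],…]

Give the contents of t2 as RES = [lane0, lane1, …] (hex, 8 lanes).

  t0: b9 d7 48 4e 43 cb 51 d7
  t1: b9 cb 48 43 43 cb d7 d7
  t2: 43 76 cb cc d7 0b d7 bf

RES = [ 0x43  0x76  0xcb  0xcc  0xd7  0x0b  0xd7  0xbf ]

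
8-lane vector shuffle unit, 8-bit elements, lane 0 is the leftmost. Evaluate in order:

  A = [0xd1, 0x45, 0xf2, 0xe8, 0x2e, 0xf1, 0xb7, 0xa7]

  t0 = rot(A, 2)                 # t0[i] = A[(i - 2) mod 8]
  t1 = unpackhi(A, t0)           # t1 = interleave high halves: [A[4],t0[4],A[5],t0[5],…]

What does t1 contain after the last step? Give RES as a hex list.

  t0: b7 a7 d1 45 f2 e8 2e f1
  t1: 2e f2 f1 e8 b7 2e a7 f1

RES = [0x2e, 0xf2, 0xf1, 0xe8, 0xb7, 0x2e, 0xa7, 0xf1]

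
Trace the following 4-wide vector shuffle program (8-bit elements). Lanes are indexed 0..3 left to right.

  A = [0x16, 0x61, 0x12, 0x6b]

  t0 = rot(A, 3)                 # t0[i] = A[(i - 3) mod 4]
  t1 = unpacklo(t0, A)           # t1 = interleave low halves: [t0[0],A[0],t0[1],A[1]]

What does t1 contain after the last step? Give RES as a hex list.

RES = [ 0x61  0x16  0x12  0x61 ]

t0 = [0x61, 0x12, 0x6b, 0x16]
t1 = [0x61, 0x16, 0x12, 0x61]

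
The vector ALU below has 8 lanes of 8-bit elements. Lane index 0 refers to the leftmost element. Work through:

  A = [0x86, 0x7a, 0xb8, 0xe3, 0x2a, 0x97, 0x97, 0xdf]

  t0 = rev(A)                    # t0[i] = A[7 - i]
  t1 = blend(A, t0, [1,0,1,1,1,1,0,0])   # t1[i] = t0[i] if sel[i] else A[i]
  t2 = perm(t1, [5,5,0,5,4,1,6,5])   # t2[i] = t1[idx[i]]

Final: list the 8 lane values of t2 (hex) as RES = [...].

RES = [ 0xb8  0xb8  0xdf  0xb8  0xe3  0x7a  0x97  0xb8 ]

→ t0 |df|97|97|2a|e3|b8|7a|86|
→ t1 |df|7a|97|2a|e3|b8|97|df|
→ t2 |b8|b8|df|b8|e3|7a|97|b8|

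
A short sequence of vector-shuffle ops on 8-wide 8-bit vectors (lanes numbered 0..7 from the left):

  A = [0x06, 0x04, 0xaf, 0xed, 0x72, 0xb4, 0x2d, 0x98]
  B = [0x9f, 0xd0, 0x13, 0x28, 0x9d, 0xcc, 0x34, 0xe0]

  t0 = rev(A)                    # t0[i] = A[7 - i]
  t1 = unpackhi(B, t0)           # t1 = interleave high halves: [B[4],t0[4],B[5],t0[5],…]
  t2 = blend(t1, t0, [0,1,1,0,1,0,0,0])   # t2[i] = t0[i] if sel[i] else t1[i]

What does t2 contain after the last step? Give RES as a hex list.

RES = [ 0x9d  0x2d  0xb4  0xaf  0xed  0x04  0xe0  0x06 ]

→ t0 |98|2d|b4|72|ed|af|04|06|
→ t1 |9d|ed|cc|af|34|04|e0|06|
→ t2 |9d|2d|b4|af|ed|04|e0|06|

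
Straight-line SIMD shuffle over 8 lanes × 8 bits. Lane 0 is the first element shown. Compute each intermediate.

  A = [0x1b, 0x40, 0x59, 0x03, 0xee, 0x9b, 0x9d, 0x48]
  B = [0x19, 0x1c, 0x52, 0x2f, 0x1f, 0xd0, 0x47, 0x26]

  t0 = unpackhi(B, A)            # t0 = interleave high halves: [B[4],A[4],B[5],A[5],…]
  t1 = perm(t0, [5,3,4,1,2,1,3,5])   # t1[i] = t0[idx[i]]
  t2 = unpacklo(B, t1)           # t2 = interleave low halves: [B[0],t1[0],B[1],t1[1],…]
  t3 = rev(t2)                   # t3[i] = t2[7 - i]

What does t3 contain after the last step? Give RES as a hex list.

  t0: 1f ee d0 9b 47 9d 26 48
  t1: 9d 9b 47 ee d0 ee 9b 9d
  t2: 19 9d 1c 9b 52 47 2f ee
  t3: ee 2f 47 52 9b 1c 9d 19

RES = [ 0xee  0x2f  0x47  0x52  0x9b  0x1c  0x9d  0x19 ]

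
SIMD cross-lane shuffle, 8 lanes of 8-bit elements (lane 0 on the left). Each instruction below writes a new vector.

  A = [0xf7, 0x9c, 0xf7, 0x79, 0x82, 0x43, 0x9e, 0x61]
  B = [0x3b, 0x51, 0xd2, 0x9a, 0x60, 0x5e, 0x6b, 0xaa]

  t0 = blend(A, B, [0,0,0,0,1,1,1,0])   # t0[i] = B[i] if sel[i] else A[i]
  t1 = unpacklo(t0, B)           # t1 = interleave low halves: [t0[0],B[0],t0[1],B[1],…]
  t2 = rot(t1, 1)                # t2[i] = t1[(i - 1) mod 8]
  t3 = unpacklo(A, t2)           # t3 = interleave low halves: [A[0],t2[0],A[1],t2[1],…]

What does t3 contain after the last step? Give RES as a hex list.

RES = [ 0xf7  0x9a  0x9c  0xf7  0xf7  0x3b  0x79  0x9c ]

→ t0 |f7|9c|f7|79|60|5e|6b|61|
→ t1 |f7|3b|9c|51|f7|d2|79|9a|
→ t2 |9a|f7|3b|9c|51|f7|d2|79|
→ t3 |f7|9a|9c|f7|f7|3b|79|9c|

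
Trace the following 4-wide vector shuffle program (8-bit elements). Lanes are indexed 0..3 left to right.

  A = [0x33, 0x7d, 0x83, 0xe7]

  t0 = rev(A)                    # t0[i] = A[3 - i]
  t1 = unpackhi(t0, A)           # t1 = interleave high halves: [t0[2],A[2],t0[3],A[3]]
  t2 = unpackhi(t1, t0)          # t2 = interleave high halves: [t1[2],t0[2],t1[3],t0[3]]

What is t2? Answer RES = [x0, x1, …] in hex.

RES = [ 0x33  0x7d  0xe7  0x33 ]

  t0: e7 83 7d 33
  t1: 7d 83 33 e7
  t2: 33 7d e7 33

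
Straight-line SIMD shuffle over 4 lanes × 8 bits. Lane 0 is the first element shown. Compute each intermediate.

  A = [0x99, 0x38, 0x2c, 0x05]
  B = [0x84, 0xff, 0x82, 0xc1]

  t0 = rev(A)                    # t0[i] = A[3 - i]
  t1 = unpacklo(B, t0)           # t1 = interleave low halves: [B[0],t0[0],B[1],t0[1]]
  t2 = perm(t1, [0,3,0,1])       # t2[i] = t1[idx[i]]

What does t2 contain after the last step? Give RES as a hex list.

RES = [0x84, 0x2c, 0x84, 0x05]

→ t0 |05|2c|38|99|
→ t1 |84|05|ff|2c|
→ t2 |84|2c|84|05|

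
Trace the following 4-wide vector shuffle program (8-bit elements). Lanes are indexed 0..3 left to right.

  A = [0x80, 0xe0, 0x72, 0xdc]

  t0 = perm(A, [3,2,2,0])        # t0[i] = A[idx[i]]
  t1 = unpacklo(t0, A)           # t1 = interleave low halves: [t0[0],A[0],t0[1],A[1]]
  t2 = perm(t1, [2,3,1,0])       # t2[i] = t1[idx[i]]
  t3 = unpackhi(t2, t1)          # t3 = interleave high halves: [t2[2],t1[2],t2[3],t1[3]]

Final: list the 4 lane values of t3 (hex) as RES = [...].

RES = [ 0x80  0x72  0xdc  0xe0 ]

→ t0 |dc|72|72|80|
→ t1 |dc|80|72|e0|
→ t2 |72|e0|80|dc|
→ t3 |80|72|dc|e0|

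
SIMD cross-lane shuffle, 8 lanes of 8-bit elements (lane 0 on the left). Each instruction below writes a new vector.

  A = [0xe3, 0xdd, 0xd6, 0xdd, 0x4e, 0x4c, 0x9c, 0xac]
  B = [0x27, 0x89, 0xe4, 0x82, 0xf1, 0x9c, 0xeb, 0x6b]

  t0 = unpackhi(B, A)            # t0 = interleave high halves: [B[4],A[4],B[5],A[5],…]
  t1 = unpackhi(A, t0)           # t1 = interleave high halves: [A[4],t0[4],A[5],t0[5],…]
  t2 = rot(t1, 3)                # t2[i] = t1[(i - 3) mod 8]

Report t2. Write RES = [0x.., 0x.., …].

RES = [0x6b, 0xac, 0xac, 0x4e, 0xeb, 0x4c, 0x9c, 0x9c]

  t0: f1 4e 9c 4c eb 9c 6b ac
  t1: 4e eb 4c 9c 9c 6b ac ac
  t2: 6b ac ac 4e eb 4c 9c 9c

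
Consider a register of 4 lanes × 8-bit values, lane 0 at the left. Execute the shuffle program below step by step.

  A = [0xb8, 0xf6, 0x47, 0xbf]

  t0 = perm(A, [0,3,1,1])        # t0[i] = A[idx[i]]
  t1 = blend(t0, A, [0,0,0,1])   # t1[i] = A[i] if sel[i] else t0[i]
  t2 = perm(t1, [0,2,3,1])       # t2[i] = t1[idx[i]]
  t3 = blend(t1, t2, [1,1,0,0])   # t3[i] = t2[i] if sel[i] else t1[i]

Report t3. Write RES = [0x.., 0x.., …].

RES = [0xb8, 0xf6, 0xf6, 0xbf]

  t0: b8 bf f6 f6
  t1: b8 bf f6 bf
  t2: b8 f6 bf bf
  t3: b8 f6 f6 bf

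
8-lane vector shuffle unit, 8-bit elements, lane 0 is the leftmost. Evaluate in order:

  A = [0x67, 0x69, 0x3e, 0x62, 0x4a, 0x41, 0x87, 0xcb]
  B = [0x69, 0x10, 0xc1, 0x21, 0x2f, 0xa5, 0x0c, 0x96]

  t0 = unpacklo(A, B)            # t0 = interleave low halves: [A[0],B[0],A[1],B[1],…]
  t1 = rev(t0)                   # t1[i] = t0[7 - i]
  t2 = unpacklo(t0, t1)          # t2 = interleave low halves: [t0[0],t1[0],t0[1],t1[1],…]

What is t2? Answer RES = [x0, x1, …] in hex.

→ t0 |67|69|69|10|3e|c1|62|21|
→ t1 |21|62|c1|3e|10|69|69|67|
→ t2 |67|21|69|62|69|c1|10|3e|

RES = [0x67, 0x21, 0x69, 0x62, 0x69, 0xc1, 0x10, 0x3e]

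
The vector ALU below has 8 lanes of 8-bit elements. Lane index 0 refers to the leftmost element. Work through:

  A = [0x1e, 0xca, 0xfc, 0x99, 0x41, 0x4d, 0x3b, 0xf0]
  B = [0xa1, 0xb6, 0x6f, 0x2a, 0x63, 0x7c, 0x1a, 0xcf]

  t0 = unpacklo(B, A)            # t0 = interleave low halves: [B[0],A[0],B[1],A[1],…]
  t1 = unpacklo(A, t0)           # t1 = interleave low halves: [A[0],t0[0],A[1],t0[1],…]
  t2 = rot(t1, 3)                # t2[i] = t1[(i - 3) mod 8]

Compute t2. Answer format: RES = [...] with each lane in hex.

→ t0 |a1|1e|b6|ca|6f|fc|2a|99|
→ t1 |1e|a1|ca|1e|fc|b6|99|ca|
→ t2 |b6|99|ca|1e|a1|ca|1e|fc|

RES = [ 0xb6  0x99  0xca  0x1e  0xa1  0xca  0x1e  0xfc ]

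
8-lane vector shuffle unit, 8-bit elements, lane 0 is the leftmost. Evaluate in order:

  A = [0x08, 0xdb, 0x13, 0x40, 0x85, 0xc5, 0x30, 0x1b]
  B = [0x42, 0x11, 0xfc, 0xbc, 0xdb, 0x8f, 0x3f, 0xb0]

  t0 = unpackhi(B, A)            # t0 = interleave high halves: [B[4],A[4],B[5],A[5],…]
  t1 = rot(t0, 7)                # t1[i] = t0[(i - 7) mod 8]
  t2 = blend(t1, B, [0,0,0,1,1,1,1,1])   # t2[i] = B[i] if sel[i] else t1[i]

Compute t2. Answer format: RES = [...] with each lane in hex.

RES = [0x85, 0x8f, 0xc5, 0xbc, 0xdb, 0x8f, 0x3f, 0xb0]

→ t0 |db|85|8f|c5|3f|30|b0|1b|
→ t1 |85|8f|c5|3f|30|b0|1b|db|
→ t2 |85|8f|c5|bc|db|8f|3f|b0|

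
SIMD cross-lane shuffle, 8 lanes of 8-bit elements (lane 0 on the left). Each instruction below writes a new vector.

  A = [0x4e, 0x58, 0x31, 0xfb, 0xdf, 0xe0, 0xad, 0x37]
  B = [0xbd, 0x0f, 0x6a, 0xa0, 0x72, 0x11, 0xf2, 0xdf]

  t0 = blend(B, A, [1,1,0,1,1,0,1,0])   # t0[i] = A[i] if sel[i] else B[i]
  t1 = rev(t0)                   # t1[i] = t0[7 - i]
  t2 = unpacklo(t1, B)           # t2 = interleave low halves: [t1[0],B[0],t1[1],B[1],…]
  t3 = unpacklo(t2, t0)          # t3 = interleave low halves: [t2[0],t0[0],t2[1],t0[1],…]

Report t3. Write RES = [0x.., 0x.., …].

RES = [ 0xdf  0x4e  0xbd  0x58  0xad  0x6a  0x0f  0xfb ]

→ t0 |4e|58|6a|fb|df|11|ad|df|
→ t1 |df|ad|11|df|fb|6a|58|4e|
→ t2 |df|bd|ad|0f|11|6a|df|a0|
→ t3 |df|4e|bd|58|ad|6a|0f|fb|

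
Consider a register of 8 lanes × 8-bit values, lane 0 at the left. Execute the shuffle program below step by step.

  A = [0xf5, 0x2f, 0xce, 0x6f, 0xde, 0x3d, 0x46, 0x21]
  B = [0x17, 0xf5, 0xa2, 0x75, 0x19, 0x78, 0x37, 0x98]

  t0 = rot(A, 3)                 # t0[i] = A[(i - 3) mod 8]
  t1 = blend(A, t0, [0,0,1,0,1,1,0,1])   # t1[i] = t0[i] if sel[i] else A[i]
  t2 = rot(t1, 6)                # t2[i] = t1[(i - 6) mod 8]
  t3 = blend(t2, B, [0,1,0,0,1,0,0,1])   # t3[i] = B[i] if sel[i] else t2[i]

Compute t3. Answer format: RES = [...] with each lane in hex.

t0 = [0x3d, 0x46, 0x21, 0xf5, 0x2f, 0xce, 0x6f, 0xde]
t1 = [0xf5, 0x2f, 0x21, 0x6f, 0x2f, 0xce, 0x46, 0xde]
t2 = [0x21, 0x6f, 0x2f, 0xce, 0x46, 0xde, 0xf5, 0x2f]
t3 = [0x21, 0xf5, 0x2f, 0xce, 0x19, 0xde, 0xf5, 0x98]

RES = [ 0x21  0xf5  0x2f  0xce  0x19  0xde  0xf5  0x98 ]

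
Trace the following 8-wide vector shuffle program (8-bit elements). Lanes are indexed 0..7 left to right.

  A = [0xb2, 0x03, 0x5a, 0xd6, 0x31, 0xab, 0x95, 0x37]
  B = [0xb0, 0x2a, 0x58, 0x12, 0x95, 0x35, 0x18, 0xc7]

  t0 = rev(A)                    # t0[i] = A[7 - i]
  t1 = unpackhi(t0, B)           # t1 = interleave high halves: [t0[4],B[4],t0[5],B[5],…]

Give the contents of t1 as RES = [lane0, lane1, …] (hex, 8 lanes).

RES = [ 0xd6  0x95  0x5a  0x35  0x03  0x18  0xb2  0xc7 ]

t0 = [0x37, 0x95, 0xab, 0x31, 0xd6, 0x5a, 0x03, 0xb2]
t1 = [0xd6, 0x95, 0x5a, 0x35, 0x03, 0x18, 0xb2, 0xc7]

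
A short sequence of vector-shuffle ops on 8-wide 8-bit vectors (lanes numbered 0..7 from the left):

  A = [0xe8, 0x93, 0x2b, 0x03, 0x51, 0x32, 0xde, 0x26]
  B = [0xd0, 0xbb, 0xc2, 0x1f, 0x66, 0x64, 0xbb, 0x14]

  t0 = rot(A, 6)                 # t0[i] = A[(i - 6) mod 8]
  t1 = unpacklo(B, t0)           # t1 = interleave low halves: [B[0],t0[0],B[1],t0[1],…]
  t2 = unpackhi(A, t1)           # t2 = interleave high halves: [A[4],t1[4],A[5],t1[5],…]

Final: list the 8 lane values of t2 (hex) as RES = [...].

  t0: 2b 03 51 32 de 26 e8 93
  t1: d0 2b bb 03 c2 51 1f 32
  t2: 51 c2 32 51 de 1f 26 32

RES = [ 0x51  0xc2  0x32  0x51  0xde  0x1f  0x26  0x32 ]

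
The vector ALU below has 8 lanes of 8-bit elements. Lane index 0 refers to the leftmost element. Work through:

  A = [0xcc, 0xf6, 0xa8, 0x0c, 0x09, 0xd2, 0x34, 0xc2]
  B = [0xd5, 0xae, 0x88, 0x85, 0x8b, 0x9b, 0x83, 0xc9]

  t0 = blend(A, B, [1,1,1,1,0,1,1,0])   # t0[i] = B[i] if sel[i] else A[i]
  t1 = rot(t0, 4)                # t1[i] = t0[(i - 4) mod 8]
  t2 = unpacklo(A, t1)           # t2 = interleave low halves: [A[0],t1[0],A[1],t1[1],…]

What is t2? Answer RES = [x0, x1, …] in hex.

→ t0 |d5|ae|88|85|09|9b|83|c2|
→ t1 |09|9b|83|c2|d5|ae|88|85|
→ t2 |cc|09|f6|9b|a8|83|0c|c2|

RES = [0xcc, 0x09, 0xf6, 0x9b, 0xa8, 0x83, 0x0c, 0xc2]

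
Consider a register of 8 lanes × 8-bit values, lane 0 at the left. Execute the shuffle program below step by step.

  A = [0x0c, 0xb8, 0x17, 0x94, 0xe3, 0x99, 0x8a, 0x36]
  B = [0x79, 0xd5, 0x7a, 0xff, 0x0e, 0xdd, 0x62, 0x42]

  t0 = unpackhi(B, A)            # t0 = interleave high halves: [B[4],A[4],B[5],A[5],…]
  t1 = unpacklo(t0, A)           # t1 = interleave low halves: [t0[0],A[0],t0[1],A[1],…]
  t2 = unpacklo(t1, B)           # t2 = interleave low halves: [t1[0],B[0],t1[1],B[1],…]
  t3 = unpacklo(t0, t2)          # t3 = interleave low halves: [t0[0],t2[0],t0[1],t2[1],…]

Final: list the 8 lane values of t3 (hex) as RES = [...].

t0 = [0x0e, 0xe3, 0xdd, 0x99, 0x62, 0x8a, 0x42, 0x36]
t1 = [0x0e, 0x0c, 0xe3, 0xb8, 0xdd, 0x17, 0x99, 0x94]
t2 = [0x0e, 0x79, 0x0c, 0xd5, 0xe3, 0x7a, 0xb8, 0xff]
t3 = [0x0e, 0x0e, 0xe3, 0x79, 0xdd, 0x0c, 0x99, 0xd5]

RES = [ 0x0e  0x0e  0xe3  0x79  0xdd  0x0c  0x99  0xd5 ]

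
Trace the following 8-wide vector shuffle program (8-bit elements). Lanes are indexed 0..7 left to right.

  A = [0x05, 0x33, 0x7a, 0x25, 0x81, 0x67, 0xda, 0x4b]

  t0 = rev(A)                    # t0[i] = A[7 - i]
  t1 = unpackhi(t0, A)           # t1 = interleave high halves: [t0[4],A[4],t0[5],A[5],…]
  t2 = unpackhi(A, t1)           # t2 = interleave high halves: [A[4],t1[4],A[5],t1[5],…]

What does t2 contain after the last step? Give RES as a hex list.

→ t0 |4b|da|67|81|25|7a|33|05|
→ t1 |25|81|7a|67|33|da|05|4b|
→ t2 |81|33|67|da|da|05|4b|4b|

RES = [0x81, 0x33, 0x67, 0xda, 0xda, 0x05, 0x4b, 0x4b]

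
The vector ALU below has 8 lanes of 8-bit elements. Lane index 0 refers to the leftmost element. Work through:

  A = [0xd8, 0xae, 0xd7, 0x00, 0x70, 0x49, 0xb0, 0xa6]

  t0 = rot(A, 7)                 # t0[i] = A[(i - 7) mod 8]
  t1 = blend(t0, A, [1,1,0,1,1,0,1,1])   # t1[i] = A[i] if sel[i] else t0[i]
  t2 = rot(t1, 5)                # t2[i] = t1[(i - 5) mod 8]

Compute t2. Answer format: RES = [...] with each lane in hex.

RES = [0x00, 0x70, 0xb0, 0xb0, 0xa6, 0xd8, 0xae, 0x00]

t0 = [0xae, 0xd7, 0x00, 0x70, 0x49, 0xb0, 0xa6, 0xd8]
t1 = [0xd8, 0xae, 0x00, 0x00, 0x70, 0xb0, 0xb0, 0xa6]
t2 = [0x00, 0x70, 0xb0, 0xb0, 0xa6, 0xd8, 0xae, 0x00]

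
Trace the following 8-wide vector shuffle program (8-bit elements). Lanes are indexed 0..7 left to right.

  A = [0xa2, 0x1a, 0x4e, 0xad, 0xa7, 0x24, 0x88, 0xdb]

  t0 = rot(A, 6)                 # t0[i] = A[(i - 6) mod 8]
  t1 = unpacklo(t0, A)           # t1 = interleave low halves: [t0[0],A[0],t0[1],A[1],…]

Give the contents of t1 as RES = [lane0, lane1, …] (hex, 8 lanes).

RES = [0x4e, 0xa2, 0xad, 0x1a, 0xa7, 0x4e, 0x24, 0xad]

t0 = [0x4e, 0xad, 0xa7, 0x24, 0x88, 0xdb, 0xa2, 0x1a]
t1 = [0x4e, 0xa2, 0xad, 0x1a, 0xa7, 0x4e, 0x24, 0xad]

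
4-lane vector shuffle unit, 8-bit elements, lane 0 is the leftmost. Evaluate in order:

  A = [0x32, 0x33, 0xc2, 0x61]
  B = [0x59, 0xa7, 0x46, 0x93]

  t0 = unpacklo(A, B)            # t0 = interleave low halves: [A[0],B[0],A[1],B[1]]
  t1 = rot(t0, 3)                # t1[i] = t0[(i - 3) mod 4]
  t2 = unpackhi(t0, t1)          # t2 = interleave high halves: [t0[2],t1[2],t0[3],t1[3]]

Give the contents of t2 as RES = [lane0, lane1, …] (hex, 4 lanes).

  t0: 32 59 33 a7
  t1: 59 33 a7 32
  t2: 33 a7 a7 32

RES = [0x33, 0xa7, 0xa7, 0x32]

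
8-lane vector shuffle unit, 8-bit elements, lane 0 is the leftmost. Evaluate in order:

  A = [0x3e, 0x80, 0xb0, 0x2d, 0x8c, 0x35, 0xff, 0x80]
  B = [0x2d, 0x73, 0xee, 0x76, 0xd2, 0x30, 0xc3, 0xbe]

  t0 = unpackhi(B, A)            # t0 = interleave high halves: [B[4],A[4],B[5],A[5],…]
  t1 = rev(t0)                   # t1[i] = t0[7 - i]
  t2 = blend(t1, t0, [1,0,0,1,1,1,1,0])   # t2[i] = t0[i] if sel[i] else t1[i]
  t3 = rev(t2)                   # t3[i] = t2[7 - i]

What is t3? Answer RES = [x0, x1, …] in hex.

t0 = [0xd2, 0x8c, 0x30, 0x35, 0xc3, 0xff, 0xbe, 0x80]
t1 = [0x80, 0xbe, 0xff, 0xc3, 0x35, 0x30, 0x8c, 0xd2]
t2 = [0xd2, 0xbe, 0xff, 0x35, 0xc3, 0xff, 0xbe, 0xd2]
t3 = [0xd2, 0xbe, 0xff, 0xc3, 0x35, 0xff, 0xbe, 0xd2]

RES = [0xd2, 0xbe, 0xff, 0xc3, 0x35, 0xff, 0xbe, 0xd2]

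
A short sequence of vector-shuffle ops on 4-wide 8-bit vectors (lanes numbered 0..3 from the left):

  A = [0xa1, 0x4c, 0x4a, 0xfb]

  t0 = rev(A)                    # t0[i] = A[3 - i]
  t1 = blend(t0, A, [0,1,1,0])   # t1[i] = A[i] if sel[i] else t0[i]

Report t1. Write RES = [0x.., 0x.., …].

RES = [0xfb, 0x4c, 0x4a, 0xa1]

t0 = [0xfb, 0x4a, 0x4c, 0xa1]
t1 = [0xfb, 0x4c, 0x4a, 0xa1]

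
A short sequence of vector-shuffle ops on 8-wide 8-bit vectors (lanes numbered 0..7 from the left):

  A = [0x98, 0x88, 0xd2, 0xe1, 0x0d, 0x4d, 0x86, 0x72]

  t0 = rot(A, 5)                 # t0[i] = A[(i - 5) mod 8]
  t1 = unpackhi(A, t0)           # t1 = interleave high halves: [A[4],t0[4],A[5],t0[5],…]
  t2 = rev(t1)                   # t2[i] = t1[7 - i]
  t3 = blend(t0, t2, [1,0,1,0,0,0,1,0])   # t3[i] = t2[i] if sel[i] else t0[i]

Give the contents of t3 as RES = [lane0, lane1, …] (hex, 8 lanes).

RES = [ 0xd2  0x0d  0x88  0x86  0x72  0x98  0x72  0xd2 ]

  t0: e1 0d 4d 86 72 98 88 d2
  t1: 0d 72 4d 98 86 88 72 d2
  t2: d2 72 88 86 98 4d 72 0d
  t3: d2 0d 88 86 72 98 72 d2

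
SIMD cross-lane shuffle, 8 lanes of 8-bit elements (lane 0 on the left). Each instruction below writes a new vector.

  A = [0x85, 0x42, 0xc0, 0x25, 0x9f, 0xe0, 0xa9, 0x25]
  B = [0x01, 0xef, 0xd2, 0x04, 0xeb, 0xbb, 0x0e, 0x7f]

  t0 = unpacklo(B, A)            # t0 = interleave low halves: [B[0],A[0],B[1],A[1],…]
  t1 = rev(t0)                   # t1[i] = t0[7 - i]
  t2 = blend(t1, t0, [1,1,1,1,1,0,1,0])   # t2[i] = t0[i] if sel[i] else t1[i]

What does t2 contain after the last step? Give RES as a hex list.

RES = [0x01, 0x85, 0xef, 0x42, 0xd2, 0xef, 0x04, 0x01]

  t0: 01 85 ef 42 d2 c0 04 25
  t1: 25 04 c0 d2 42 ef 85 01
  t2: 01 85 ef 42 d2 ef 04 01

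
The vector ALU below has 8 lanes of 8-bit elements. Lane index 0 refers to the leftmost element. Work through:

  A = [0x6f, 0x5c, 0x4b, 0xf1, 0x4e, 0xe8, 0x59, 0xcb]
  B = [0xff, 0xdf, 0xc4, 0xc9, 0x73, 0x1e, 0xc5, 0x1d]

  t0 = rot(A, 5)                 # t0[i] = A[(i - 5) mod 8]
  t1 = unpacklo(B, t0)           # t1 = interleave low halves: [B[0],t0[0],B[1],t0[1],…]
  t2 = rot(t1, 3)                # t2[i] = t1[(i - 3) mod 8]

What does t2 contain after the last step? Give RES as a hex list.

  t0: f1 4e e8 59 cb 6f 5c 4b
  t1: ff f1 df 4e c4 e8 c9 59
  t2: e8 c9 59 ff f1 df 4e c4

RES = [ 0xe8  0xc9  0x59  0xff  0xf1  0xdf  0x4e  0xc4 ]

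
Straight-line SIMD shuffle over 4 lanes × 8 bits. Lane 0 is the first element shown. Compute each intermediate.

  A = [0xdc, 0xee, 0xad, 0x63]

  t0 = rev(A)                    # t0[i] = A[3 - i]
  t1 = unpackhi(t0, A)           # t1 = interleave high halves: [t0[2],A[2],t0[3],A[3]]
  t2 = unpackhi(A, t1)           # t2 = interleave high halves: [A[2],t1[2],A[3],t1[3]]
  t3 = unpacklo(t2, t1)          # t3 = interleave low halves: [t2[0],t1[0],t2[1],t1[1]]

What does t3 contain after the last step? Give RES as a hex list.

→ t0 |63|ad|ee|dc|
→ t1 |ee|ad|dc|63|
→ t2 |ad|dc|63|63|
→ t3 |ad|ee|dc|ad|

RES = [0xad, 0xee, 0xdc, 0xad]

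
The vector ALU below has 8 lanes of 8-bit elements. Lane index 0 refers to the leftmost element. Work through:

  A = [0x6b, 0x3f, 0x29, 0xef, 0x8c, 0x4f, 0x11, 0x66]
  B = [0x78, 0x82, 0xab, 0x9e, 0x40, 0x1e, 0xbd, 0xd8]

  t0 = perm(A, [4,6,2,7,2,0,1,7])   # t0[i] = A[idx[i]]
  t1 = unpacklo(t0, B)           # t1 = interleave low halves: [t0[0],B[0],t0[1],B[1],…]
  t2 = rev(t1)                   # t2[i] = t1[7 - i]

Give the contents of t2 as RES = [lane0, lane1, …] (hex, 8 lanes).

  t0: 8c 11 29 66 29 6b 3f 66
  t1: 8c 78 11 82 29 ab 66 9e
  t2: 9e 66 ab 29 82 11 78 8c

RES = [0x9e, 0x66, 0xab, 0x29, 0x82, 0x11, 0x78, 0x8c]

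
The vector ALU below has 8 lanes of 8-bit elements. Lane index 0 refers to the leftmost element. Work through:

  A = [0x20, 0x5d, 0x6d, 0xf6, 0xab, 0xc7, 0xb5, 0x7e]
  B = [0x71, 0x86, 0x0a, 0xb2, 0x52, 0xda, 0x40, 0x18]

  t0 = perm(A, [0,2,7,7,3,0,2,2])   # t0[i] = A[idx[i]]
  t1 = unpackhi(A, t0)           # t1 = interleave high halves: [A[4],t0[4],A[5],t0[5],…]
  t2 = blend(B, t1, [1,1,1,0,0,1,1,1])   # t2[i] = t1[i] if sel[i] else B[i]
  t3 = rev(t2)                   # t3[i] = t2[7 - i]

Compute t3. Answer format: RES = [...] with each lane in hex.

t0 = [0x20, 0x6d, 0x7e, 0x7e, 0xf6, 0x20, 0x6d, 0x6d]
t1 = [0xab, 0xf6, 0xc7, 0x20, 0xb5, 0x6d, 0x7e, 0x6d]
t2 = [0xab, 0xf6, 0xc7, 0xb2, 0x52, 0x6d, 0x7e, 0x6d]
t3 = [0x6d, 0x7e, 0x6d, 0x52, 0xb2, 0xc7, 0xf6, 0xab]

RES = [ 0x6d  0x7e  0x6d  0x52  0xb2  0xc7  0xf6  0xab ]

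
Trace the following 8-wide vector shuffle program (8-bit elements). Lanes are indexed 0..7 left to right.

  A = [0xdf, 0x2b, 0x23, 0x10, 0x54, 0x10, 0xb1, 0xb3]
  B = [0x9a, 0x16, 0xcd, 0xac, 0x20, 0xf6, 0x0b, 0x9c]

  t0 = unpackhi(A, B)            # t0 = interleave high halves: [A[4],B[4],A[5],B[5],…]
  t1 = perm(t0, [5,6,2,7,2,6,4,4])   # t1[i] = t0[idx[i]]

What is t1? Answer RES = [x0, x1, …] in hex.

t0 = [0x54, 0x20, 0x10, 0xf6, 0xb1, 0x0b, 0xb3, 0x9c]
t1 = [0x0b, 0xb3, 0x10, 0x9c, 0x10, 0xb3, 0xb1, 0xb1]

RES = [0x0b, 0xb3, 0x10, 0x9c, 0x10, 0xb3, 0xb1, 0xb1]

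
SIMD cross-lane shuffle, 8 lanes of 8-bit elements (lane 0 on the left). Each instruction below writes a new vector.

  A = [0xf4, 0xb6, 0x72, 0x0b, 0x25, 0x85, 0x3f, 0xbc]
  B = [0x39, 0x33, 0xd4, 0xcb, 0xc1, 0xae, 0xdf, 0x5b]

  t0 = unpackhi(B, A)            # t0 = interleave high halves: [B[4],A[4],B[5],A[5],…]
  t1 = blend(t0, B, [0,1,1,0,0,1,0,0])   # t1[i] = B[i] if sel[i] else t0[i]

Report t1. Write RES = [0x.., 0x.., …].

t0 = [0xc1, 0x25, 0xae, 0x85, 0xdf, 0x3f, 0x5b, 0xbc]
t1 = [0xc1, 0x33, 0xd4, 0x85, 0xdf, 0xae, 0x5b, 0xbc]

RES = [ 0xc1  0x33  0xd4  0x85  0xdf  0xae  0x5b  0xbc ]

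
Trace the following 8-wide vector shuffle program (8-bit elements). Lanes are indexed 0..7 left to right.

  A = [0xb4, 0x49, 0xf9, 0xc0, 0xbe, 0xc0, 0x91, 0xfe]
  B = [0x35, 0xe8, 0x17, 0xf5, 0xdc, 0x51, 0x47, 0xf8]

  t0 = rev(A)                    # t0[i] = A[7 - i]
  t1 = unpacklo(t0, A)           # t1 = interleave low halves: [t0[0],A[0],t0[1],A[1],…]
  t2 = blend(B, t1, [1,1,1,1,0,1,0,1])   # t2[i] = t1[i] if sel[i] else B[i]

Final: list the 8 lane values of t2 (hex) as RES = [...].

RES = [0xfe, 0xb4, 0x91, 0x49, 0xdc, 0xf9, 0x47, 0xc0]

t0 = [0xfe, 0x91, 0xc0, 0xbe, 0xc0, 0xf9, 0x49, 0xb4]
t1 = [0xfe, 0xb4, 0x91, 0x49, 0xc0, 0xf9, 0xbe, 0xc0]
t2 = [0xfe, 0xb4, 0x91, 0x49, 0xdc, 0xf9, 0x47, 0xc0]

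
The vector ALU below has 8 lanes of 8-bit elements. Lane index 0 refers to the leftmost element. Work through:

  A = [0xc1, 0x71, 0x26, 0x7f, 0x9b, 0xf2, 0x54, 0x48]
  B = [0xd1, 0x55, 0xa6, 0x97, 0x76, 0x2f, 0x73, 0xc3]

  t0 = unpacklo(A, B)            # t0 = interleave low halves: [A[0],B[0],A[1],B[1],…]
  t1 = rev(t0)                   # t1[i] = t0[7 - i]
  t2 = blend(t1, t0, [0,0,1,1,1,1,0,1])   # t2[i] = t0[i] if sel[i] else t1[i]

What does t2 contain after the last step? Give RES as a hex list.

  t0: c1 d1 71 55 26 a6 7f 97
  t1: 97 7f a6 26 55 71 d1 c1
  t2: 97 7f 71 55 26 a6 d1 97

RES = [0x97, 0x7f, 0x71, 0x55, 0x26, 0xa6, 0xd1, 0x97]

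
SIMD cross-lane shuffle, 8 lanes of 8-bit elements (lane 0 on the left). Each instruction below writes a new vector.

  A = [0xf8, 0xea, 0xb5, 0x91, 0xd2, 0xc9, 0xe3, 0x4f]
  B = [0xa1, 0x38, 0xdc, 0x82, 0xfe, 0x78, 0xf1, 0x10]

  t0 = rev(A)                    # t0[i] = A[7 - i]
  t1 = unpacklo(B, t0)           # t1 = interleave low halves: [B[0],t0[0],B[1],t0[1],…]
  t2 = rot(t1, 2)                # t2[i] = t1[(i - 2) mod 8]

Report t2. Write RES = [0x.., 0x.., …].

→ t0 |4f|e3|c9|d2|91|b5|ea|f8|
→ t1 |a1|4f|38|e3|dc|c9|82|d2|
→ t2 |82|d2|a1|4f|38|e3|dc|c9|

RES = [0x82, 0xd2, 0xa1, 0x4f, 0x38, 0xe3, 0xdc, 0xc9]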